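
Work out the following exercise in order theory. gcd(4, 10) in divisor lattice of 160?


Meet=gcd.
gcd(4,10)=2


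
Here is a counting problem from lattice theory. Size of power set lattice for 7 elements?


Power set = 2^n.
2^7 = 128


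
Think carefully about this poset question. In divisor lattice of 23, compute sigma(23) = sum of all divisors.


sigma(n) = sum of divisors.
Divisors of 23: [1, 23]
Sum = 24


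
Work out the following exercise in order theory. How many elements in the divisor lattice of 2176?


Divisors of 2176: [1, 2, 4, 8, 16, 17, 32, 34, 64, 68, 128, 136, 272, 544, 1088, 2176]
Count: 16


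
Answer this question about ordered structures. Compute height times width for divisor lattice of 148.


Height = length of longest chain minus 1; width = size of largest antichain.
A maximum chain: 1 | 37 | 74 | 148  (height 3).
A maximum antichain: {2, 37}  (width 2).
Product = 3 * 2 = 6


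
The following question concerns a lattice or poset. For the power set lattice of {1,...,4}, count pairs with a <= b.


The order relation is {(a,b) : a <= b}, reflexive so it includes (a,a).
Examples: ({},{}), ({},{1,2}), ({},{1,2,3}), ({},{1,2,3,4}), ({},{1,2,4}), ...
Total ordered pairs: 81


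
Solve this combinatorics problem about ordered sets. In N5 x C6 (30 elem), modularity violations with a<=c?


Modular law: if a <= c then a v (b ^ c) = (a v b) ^ c.
Check all triples (a,b,c) with a <= c among 30 elements.
  e.g. a=(a,0), b=(c,0), c=(b,0): lhs=(a,0) != rhs=(b,0)
  e.g. a=(a,0), b=(c,1), c=(b,0): lhs=(a,0) != rhs=(b,0)
Total violating triples: 126


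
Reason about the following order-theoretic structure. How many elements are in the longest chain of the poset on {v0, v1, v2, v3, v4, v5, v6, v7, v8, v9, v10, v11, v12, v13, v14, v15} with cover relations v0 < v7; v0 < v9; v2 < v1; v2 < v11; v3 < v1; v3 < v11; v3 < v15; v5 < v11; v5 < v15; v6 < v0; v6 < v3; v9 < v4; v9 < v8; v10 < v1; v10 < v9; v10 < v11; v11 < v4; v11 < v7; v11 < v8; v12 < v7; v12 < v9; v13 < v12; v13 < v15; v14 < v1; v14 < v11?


A chain is a totally ordered subset; we count the number of elements in a maximum chain.
Compute, for each element x, the size of the longest chain ending at x:
  v2: 1
  v5: 1
  v6: 1
  v10: 1
  v13: 1
  v14: 1
  ...
A maximum chain: v6 < v0 < v9 < v4
Number of elements in the longest chain: 4


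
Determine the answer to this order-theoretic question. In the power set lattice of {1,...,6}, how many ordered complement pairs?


Complement pair (a,b): a meet b = bottom, a join b = top.
Here: A intersect B = {} and A union B = {1,...,6}.
Pairs found: ({},{1,2,3,4,5,6}), ({1},{2,3,4,5,6}), ({2},{1,3,4,5,6}), ({3},{1,2,4,5,6}), ... (60 more)
Total ordered pairs: 64


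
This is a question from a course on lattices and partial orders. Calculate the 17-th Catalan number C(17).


C(n) = C(2n, n) / (n+1).
C(34, 17) = 2333606220
C(17) = 2333606220 / 18 = 129644790


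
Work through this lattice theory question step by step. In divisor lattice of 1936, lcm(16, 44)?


Join=lcm.
gcd(16,44)=4
lcm=176


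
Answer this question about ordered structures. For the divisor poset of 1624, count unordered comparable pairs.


A comparable pair {a,b} has a < b or b < a in the order.
Count unordered pairs where one element is strictly below the other.
Examples: {1,2}, {1,4}, {1,7}, {1,8}, ...
Total comparable pairs: 74


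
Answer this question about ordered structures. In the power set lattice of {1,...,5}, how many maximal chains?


A maximal chain goes from the minimum element to a maximal element via cover relations.
Counting all min-to-max paths in the cover graph.
Total maximal chains: 120


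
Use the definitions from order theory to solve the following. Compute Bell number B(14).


B(n) = number of set partitions of an n-element set.
B(n) satisfies the recurrence: B(n+1) = sum_k C(n,k)*B(k).
B(14) = 190899322


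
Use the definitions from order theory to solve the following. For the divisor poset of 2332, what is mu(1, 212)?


In a divisor lattice, mu(a,b) = mu(b/a) where mu is the classical Mobius function.
b/a = 212/1 = 212
Prime factorization of 212: primes [2, 53]
212 is not squarefree, so mu(212) = 0


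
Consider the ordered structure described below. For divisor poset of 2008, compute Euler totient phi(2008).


phi(n) = n * prod_{p|n} (1 - 1/p).
Prime divisors of 2008: [2, 251]
phi(2008) = 2008 * (1 - 1/2) * (1 - 1/251)
phi(2008) = 1000


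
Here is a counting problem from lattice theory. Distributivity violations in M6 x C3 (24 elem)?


Distributive law: a ^ (b v c) = (a ^ b) v (a ^ c).
Check all 24^3 = 13824 ordered triples (a,b,c).
  e.g. a=(a1,0), b=(a2,0), c=(a3,0): lhs=(a1,0) != rhs=(0,0)
  e.g. a=(a1,0), b=(a2,0), c=(a3,1): lhs=(a1,0) != rhs=(0,0)
Total violating triples: 3240


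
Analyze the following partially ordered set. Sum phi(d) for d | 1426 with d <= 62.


Divisors of 1426 up to 62: [1, 2, 23, 31, 46, 62]
phi values: [1, 1, 22, 30, 22, 30]
Sum = 106


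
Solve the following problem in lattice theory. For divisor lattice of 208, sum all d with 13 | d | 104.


Interval [13,104] in divisors of 208: [13, 26, 52, 104]
Sum = 195


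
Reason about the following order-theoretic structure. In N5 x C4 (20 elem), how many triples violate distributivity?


Distributive law: a ^ (b v c) = (a ^ b) v (a ^ c).
Check all 20^3 = 8000 ordered triples (a,b,c).
  e.g. a=(b,0), b=(a,0), c=(c,0): lhs=(b,0) != rhs=(a,0)
  e.g. a=(b,0), b=(a,0), c=(c,1): lhs=(b,0) != rhs=(a,0)
Total violating triples: 128


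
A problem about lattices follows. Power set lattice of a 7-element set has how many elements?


Power set = 2^n.
2^7 = 128


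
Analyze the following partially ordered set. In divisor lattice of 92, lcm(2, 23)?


Join=lcm.
gcd(2,23)=1
lcm=46


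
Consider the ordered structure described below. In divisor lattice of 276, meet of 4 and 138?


In a divisor lattice, meet = gcd (greatest common divisor).
By Euclidean algorithm or factoring: gcd(4,138) = 2


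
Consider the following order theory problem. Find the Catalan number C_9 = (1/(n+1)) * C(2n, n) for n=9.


C(n) = C(2n, n) / (n+1).
C(18, 9) = 48620
C(9) = 48620 / 10 = 4862


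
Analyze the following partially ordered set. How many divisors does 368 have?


Divisors of 368: [1, 2, 4, 8, 16, 23, 46, 92, 184, 368]
Count: 10


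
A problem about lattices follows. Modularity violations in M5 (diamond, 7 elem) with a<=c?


Modular law: if a <= c then a v (b ^ c) = (a v b) ^ c.
Check all triples (a,b,c) with a <= c among 7 elements.
This lattice is modular (diamonds M_m and their chain-products are modular).
Total violating triples: 0


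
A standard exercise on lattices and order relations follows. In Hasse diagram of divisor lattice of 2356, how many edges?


A cover relation a -< b holds when a < b with no c strictly between.
Cover relations:
  1 -< 2
  1 -< 19
  1 -< 31
  2 -< 4
  2 -< 38
  2 -< 62
  4 -< 76
  4 -< 124
  ...12 more
Total: 20


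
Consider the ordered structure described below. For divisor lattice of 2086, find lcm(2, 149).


In a divisor lattice, join = lcm (least common multiple).
Compute lcm iteratively: start with first element, then lcm(current, next).
Elements: [2, 149]
lcm(2,149) = 298
Final lcm = 298


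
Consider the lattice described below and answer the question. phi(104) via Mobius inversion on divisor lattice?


phi(n) = n * prod_{p|n} (1 - 1/p).
Prime divisors of 104: [2, 13]
phi(104) = 104 * (1 - 1/2) * (1 - 1/13)
phi(104) = 48


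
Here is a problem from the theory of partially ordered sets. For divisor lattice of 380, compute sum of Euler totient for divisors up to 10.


Divisors of 380 up to 10: [1, 2, 4, 5, 10]
phi values: [1, 1, 2, 4, 4]
Sum = 12


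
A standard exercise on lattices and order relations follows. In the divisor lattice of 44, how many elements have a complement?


An element a is complemented if some b has a meet b = bottom, a join b = top.
a is complemented iff gcd(a, n/a)=1, i.e. a is a unitary divisor of 44.
Complemented elements: 1, 4, 11, 44
Count: 4


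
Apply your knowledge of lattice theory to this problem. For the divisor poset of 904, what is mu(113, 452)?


In a divisor lattice, mu(a,b) = mu(b/a) where mu is the classical Mobius function.
b/a = 452/113 = 4
Prime factorization of 4: primes [2]
4 is not squarefree, so mu(4) = 0


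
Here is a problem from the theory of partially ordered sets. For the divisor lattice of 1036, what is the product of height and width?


Height = length of longest chain minus 1; width = size of largest antichain.
A maximum chain: 1 | 37 | 259 | 518 | 1036  (height 4).
A maximum antichain: {4, 14, 74, 259}  (width 4).
Product = 4 * 4 = 16


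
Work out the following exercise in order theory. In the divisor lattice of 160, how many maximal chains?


A maximal chain goes from the minimum element to a maximal element via cover relations.
Counting all min-to-max paths in the cover graph.
Total maximal chains: 6


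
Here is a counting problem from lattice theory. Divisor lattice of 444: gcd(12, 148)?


Meet=gcd.
gcd(12,148)=4


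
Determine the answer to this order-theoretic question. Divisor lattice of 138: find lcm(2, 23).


In a divisor lattice, join = lcm (least common multiple).
gcd(2,23) = 1
lcm(2,23) = 2*23/gcd = 46/1 = 46


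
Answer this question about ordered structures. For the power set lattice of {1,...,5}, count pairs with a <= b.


The order relation is {(a,b) : a <= b}, reflexive so it includes (a,a).
Examples: ({},{}), ({},{1,2}), ({},{1,2,3}), ({},{1,2,3,4}), ({},{1,2,3,4,5}), ...
Total ordered pairs: 243


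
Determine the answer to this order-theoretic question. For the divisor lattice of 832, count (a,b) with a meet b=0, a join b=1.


Complement pair (a,b): a meet b = bottom, a join b = top.
Here: gcd(a,b)=1 and lcm(a,b)=832, i.e. a*b=832 with a,b coprime.
Pairs found: (1,832), (13,64), (64,13), (832,1)
Total ordered pairs: 4


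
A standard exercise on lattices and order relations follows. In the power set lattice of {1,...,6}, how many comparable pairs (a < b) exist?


A comparable pair {a,b} has a < b or b < a in the order.
Count unordered pairs where one element is strictly below the other.
Examples: {{},{1}}, {{},{2}}, {{},{3}}, {{},{4}}, ...
Total comparable pairs: 665


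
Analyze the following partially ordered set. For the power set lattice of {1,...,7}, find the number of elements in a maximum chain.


A chain is a totally ordered subset; we count the number of elements in a maximum chain.
Compute, for each element x, the size of the longest chain ending at x:
  {}: 1
  {1}: 2
  {2}: 2
  {3}: 2
  {4}: 2
  {5}: 2
  ...
A maximum chain: {} < {1} < {1,2} < {1,2,3} < {1,2,3,4} < {1,2,3,4,5} < {1,2,3,4,5,6} < {1,2,3,4,5,6,7}
Number of elements in the longest chain: 8


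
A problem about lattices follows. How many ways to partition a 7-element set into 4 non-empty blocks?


S(n,k) = k*S(n-1,k) + S(n-1,k-1).
S(6,4) = 65, S(6,3) = 90
S(7,4) = 4*65 + 90 = 260 + 90
S(7,4) = 350


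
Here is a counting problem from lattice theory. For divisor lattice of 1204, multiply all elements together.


Divisors of 1204: [1, 2, 4, 7, 14, 28, 43, 86, 172, 301, 602, 1204]
Product = n^(d(n)/2) = 1204^(12/2)
Product = 3046203561376976896


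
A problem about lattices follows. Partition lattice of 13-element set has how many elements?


B(n) = number of set partitions of an n-element set.
B(n) satisfies the recurrence: B(n+1) = sum_k C(n,k)*B(k).
B(13) = 27644437


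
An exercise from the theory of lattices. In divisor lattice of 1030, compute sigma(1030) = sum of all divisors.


sigma(n) = sum of divisors.
Divisors of 1030: [1, 2, 5, 10, 103, 206, 515, 1030]
Sum = 1872


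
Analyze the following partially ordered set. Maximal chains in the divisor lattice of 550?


A maximal chain goes from the minimum element to a maximal element via cover relations.
Counting all min-to-max paths in the cover graph.
Total maximal chains: 12


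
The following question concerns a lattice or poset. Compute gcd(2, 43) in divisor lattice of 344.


In a divisor lattice, meet = gcd (greatest common divisor).
By Euclidean algorithm or factoring: gcd(2,43) = 1


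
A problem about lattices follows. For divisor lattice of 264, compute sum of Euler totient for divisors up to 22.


Divisors of 264 up to 22: [1, 2, 3, 4, 6, 8, 11, 12, 22]
phi values: [1, 1, 2, 2, 2, 4, 10, 4, 10]
Sum = 36


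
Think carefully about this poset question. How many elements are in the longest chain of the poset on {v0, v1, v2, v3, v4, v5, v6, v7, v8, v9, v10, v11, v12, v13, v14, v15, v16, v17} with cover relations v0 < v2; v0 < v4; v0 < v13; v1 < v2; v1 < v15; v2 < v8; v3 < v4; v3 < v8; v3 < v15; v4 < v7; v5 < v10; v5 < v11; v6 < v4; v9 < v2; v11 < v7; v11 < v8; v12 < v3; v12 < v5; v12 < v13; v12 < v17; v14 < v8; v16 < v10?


A chain is a totally ordered subset; we count the number of elements in a maximum chain.
Compute, for each element x, the size of the longest chain ending at x:
  v0: 1
  v1: 1
  v6: 1
  v9: 1
  v12: 1
  v14: 1
  ...
A maximum chain: v12 < v3 < v4 < v7
Number of elements in the longest chain: 4


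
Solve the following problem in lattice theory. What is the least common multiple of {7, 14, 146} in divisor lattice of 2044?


In a divisor lattice, join = lcm (least common multiple).
Compute lcm iteratively: start with first element, then lcm(current, next).
Elements: [7, 14, 146]
lcm(7,14) = 14
lcm(14,146) = 1022
Final lcm = 1022


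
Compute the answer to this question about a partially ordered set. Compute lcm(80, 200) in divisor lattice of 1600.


In a divisor lattice, join = lcm (least common multiple).
gcd(80,200) = 40
lcm(80,200) = 80*200/gcd = 16000/40 = 400


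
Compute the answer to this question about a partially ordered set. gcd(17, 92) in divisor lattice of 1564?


Meet=gcd.
gcd(17,92)=1


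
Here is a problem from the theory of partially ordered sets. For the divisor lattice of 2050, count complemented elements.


An element a is complemented if some b has a meet b = bottom, a join b = top.
a is complemented iff gcd(a, n/a)=1, i.e. a is a unitary divisor of 2050.
Complemented elements: 1, 2, 25, 41, 50, 82, ... (2 more)
Count: 8


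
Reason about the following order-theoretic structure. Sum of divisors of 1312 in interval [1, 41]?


Interval [1,41] in divisors of 1312: [1, 41]
Sum = 42


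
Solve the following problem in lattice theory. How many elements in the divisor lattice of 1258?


Divisors of 1258: [1, 2, 17, 34, 37, 74, 629, 1258]
Count: 8


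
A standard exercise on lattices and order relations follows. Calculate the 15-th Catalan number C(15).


C(n) = C(2n, n) / (n+1).
C(30, 15) = 155117520
C(15) = 155117520 / 16 = 9694845


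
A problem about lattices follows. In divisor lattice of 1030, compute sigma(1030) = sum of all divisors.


sigma(n) = sum of divisors.
Divisors of 1030: [1, 2, 5, 10, 103, 206, 515, 1030]
Sum = 1872


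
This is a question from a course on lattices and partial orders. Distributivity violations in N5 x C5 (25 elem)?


Distributive law: a ^ (b v c) = (a ^ b) v (a ^ c).
Check all 25^3 = 15625 ordered triples (a,b,c).
  e.g. a=(b,0), b=(a,0), c=(c,0): lhs=(b,0) != rhs=(a,0)
  e.g. a=(b,0), b=(a,0), c=(c,1): lhs=(b,0) != rhs=(a,0)
Total violating triples: 250


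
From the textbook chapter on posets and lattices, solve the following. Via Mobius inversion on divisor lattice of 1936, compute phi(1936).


phi(n) = n * prod_{p|n} (1 - 1/p).
Prime divisors of 1936: [2, 11]
phi(1936) = 1936 * (1 - 1/2) * (1 - 1/11)
phi(1936) = 880


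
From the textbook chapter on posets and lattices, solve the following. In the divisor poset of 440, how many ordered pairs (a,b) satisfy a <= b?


The order relation is {(a,b) : a <= b}, reflexive so it includes (a,a).
Examples: (1,1), (1,10), (1,11), (1,110), (1,2), ...
Total ordered pairs: 90


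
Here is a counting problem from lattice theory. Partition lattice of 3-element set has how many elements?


B(n) = number of set partitions of an n-element set.
B(n) satisfies the recurrence: B(n+1) = sum_k C(n,k)*B(k).
B(3) = 5


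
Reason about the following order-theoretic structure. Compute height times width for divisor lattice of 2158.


Height = length of longest chain minus 1; width = size of largest antichain.
A maximum chain: 1 | 83 | 1079 | 2158  (height 3).
A maximum antichain: {2, 13, 83}  (width 3).
Product = 3 * 3 = 9


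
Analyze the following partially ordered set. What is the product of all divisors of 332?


Divisors of 332: [1, 2, 4, 83, 166, 332]
Product = n^(d(n)/2) = 332^(6/2)
Product = 36594368


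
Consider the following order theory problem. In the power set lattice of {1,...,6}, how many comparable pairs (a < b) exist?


A comparable pair {a,b} has a < b or b < a in the order.
Count unordered pairs where one element is strictly below the other.
Examples: {{},{1}}, {{},{2}}, {{},{3}}, {{},{4}}, ...
Total comparable pairs: 665


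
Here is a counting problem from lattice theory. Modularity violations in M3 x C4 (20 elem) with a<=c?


Modular law: if a <= c then a v (b ^ c) = (a v b) ^ c.
Check all triples (a,b,c) with a <= c among 20 elements.
This lattice is modular (diamonds M_m and their chain-products are modular).
Total violating triples: 0


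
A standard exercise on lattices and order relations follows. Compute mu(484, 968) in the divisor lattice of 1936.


In a divisor lattice, mu(a,b) = mu(b/a) where mu is the classical Mobius function.
b/a = 968/484 = 2
Prime factorization of 2: primes [2]
2 is squarefree with 1 prime factor(s), so mu(2) = (-1)^1 = -1


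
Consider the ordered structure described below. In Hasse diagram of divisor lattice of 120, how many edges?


A cover relation a -< b holds when a < b with no c strictly between.
Cover relations:
  1 -< 2
  1 -< 3
  1 -< 5
  2 -< 4
  2 -< 6
  2 -< 10
  3 -< 6
  3 -< 15
  ...20 more
Total: 28


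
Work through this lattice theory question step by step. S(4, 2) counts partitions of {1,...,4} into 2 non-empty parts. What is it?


S(n,k) = k*S(n-1,k) + S(n-1,k-1).
S(3,2) = 3, S(3,1) = 1
S(4,2) = 2*3 + 1 = 6 + 1
S(4,2) = 7


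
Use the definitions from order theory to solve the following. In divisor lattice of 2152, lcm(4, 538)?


Join=lcm.
gcd(4,538)=2
lcm=1076


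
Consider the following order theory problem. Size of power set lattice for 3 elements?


Power set = 2^n.
2^3 = 8


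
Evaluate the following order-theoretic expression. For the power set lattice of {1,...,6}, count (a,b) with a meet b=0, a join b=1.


Complement pair (a,b): a meet b = bottom, a join b = top.
Here: A intersect B = {} and A union B = {1,...,6}.
Pairs found: ({},{1,2,3,4,5,6}), ({1},{2,3,4,5,6}), ({2},{1,3,4,5,6}), ({3},{1,2,4,5,6}), ... (60 more)
Total ordered pairs: 64


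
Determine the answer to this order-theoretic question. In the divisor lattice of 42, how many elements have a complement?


An element a is complemented if some b has a meet b = bottom, a join b = top.
a is complemented iff gcd(a, n/a)=1, i.e. a is a unitary divisor of 42.
Complemented elements: 1, 2, 3, 6, 7, 14, ... (2 more)
Count: 8


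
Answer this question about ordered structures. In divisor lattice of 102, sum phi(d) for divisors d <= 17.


Divisors of 102 up to 17: [1, 2, 3, 6, 17]
phi values: [1, 1, 2, 2, 16]
Sum = 22


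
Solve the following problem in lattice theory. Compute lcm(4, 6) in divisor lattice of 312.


In a divisor lattice, join = lcm (least common multiple).
gcd(4,6) = 2
lcm(4,6) = 4*6/gcd = 24/2 = 12


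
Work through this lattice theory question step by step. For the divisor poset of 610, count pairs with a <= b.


The order relation is {(a,b) : a <= b}, reflexive so it includes (a,a).
Examples: (1,1), (1,10), (1,122), (1,2), (1,305), ...
Total ordered pairs: 27


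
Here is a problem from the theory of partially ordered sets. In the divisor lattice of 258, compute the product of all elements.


Divisors of 258: [1, 2, 3, 6, 43, 86, 129, 258]
Product = n^(d(n)/2) = 258^(8/2)
Product = 4430766096


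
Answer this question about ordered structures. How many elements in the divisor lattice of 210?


Divisors of 210: [1, 2, 3, 5, 6, 7, 10, 14, 15, 21, 30, 35, 42, 70, 105, 210]
Count: 16


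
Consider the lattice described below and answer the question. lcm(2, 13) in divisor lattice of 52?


Join=lcm.
gcd(2,13)=1
lcm=26


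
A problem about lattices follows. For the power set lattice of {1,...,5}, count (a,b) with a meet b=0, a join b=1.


Complement pair (a,b): a meet b = bottom, a join b = top.
Here: A intersect B = {} and A union B = {1,...,5}.
Pairs found: ({},{1,2,3,4,5}), ({1},{2,3,4,5}), ({2},{1,3,4,5}), ({3},{1,2,4,5}), ... (28 more)
Total ordered pairs: 32


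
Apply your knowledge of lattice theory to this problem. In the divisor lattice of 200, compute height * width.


Height = length of longest chain minus 1; width = size of largest antichain.
A maximum chain: 1 | 5 | 25 | 50 | 100 | 200  (height 5).
A maximum antichain: {4, 10, 25}  (width 3).
Product = 5 * 3 = 15


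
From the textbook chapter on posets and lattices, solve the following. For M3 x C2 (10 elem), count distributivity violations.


Distributive law: a ^ (b v c) = (a ^ b) v (a ^ c).
Check all 10^3 = 1000 ordered triples (a,b,c).
  e.g. a=(a1,0), b=(a2,0), c=(a3,0): lhs=(a1,0) != rhs=(0,0)
  e.g. a=(a1,0), b=(a2,0), c=(a3,1): lhs=(a1,0) != rhs=(0,0)
Total violating triples: 48


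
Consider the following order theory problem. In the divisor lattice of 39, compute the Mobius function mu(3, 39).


In a divisor lattice, mu(a,b) = mu(b/a) where mu is the classical Mobius function.
b/a = 39/3 = 13
Prime factorization of 13: primes [13]
13 is squarefree with 1 prime factor(s), so mu(13) = (-1)^1 = -1


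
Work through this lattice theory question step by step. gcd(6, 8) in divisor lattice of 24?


Meet=gcd.
gcd(6,8)=2


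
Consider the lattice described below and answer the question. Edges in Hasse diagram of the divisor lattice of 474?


A cover relation a -< b holds when a < b with no c strictly between.
Cover relations:
  1 -< 2
  1 -< 3
  1 -< 79
  2 -< 6
  2 -< 158
  3 -< 6
  3 -< 237
  6 -< 474
  ...4 more
Total: 12


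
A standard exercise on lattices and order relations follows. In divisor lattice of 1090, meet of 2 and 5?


In a divisor lattice, meet = gcd (greatest common divisor).
By Euclidean algorithm or factoring: gcd(2,5) = 1


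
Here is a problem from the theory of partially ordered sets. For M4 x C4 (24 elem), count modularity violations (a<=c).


Modular law: if a <= c then a v (b ^ c) = (a v b) ^ c.
Check all triples (a,b,c) with a <= c among 24 elements.
This lattice is modular (diamonds M_m and their chain-products are modular).
Total violating triples: 0


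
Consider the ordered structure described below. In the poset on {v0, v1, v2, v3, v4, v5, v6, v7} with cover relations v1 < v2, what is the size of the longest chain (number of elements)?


A chain is a totally ordered subset; we count the number of elements in a maximum chain.
Compute, for each element x, the size of the longest chain ending at x:
  v0: 1
  v1: 1
  v3: 1
  v4: 1
  v5: 1
  v6: 1
  ...
A maximum chain: v1 < v2
Number of elements in the longest chain: 2


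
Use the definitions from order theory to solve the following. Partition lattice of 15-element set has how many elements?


B(n) = number of set partitions of an n-element set.
B(n) satisfies the recurrence: B(n+1) = sum_k C(n,k)*B(k).
B(15) = 1382958545


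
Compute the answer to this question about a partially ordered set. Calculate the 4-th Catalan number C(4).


C(n) = C(2n, n) / (n+1).
C(8, 4) = 70
C(4) = 70 / 5 = 14


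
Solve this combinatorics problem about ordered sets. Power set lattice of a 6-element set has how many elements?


Power set = 2^n.
2^6 = 64


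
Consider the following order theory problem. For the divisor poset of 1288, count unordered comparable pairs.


A comparable pair {a,b} has a < b or b < a in the order.
Count unordered pairs where one element is strictly below the other.
Examples: {1,2}, {1,4}, {1,7}, {1,8}, ...
Total comparable pairs: 74


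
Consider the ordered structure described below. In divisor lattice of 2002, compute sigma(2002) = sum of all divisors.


sigma(n) = sum of divisors.
Divisors of 2002: [1, 2, 7, 11, 13, 14, 22, 26, 77, 91, 143, 154, 182, 286, 1001, 2002]
Sum = 4032


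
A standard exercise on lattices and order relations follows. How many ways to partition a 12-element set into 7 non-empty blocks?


S(n,k) = k*S(n-1,k) + S(n-1,k-1).
S(11,7) = 63987, S(11,6) = 179487
S(12,7) = 7*63987 + 179487 = 447909 + 179487
S(12,7) = 627396


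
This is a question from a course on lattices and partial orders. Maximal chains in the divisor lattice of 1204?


A maximal chain goes from the minimum element to a maximal element via cover relations.
Counting all min-to-max paths in the cover graph.
Total maximal chains: 12


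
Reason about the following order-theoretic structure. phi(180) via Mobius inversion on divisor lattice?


phi(n) = n * prod_{p|n} (1 - 1/p).
Prime divisors of 180: [2, 3, 5]
phi(180) = 180 * (1 - 1/2) * (1 - 1/3) * (1 - 1/5)
phi(180) = 48


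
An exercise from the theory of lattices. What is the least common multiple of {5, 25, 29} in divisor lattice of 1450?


In a divisor lattice, join = lcm (least common multiple).
Compute lcm iteratively: start with first element, then lcm(current, next).
Elements: [5, 25, 29]
lcm(5,25) = 25
lcm(25,29) = 725
Final lcm = 725


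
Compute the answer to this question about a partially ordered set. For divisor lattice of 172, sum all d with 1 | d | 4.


Interval [1,4] in divisors of 172: [1, 2, 4]
Sum = 7


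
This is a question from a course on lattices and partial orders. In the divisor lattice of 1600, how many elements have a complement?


An element a is complemented if some b has a meet b = bottom, a join b = top.
a is complemented iff gcd(a, n/a)=1, i.e. a is a unitary divisor of 1600.
Complemented elements: 1, 25, 64, 1600
Count: 4


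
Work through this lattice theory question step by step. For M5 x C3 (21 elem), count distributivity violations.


Distributive law: a ^ (b v c) = (a ^ b) v (a ^ c).
Check all 21^3 = 9261 ordered triples (a,b,c).
  e.g. a=(a1,0), b=(a2,0), c=(a3,0): lhs=(a1,0) != rhs=(0,0)
  e.g. a=(a1,0), b=(a2,0), c=(a3,1): lhs=(a1,0) != rhs=(0,0)
Total violating triples: 1620


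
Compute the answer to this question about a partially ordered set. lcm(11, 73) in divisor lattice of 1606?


Join=lcm.
gcd(11,73)=1
lcm=803


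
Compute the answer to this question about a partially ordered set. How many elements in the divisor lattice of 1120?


Divisors of 1120: [1, 2, 4, 5, 7, 8, 10, 14, 16, 20, 28, 32, 35, 40, 56, 70, 80, 112, 140, 160, 224, 280, 560, 1120]
Count: 24


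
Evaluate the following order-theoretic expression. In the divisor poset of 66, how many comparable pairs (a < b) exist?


A comparable pair {a,b} has a < b or b < a in the order.
Count unordered pairs where one element is strictly below the other.
Examples: {1,2}, {1,3}, {1,6}, {1,11}, ...
Total comparable pairs: 19


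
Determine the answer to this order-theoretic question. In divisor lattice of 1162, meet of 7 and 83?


In a divisor lattice, meet = gcd (greatest common divisor).
By Euclidean algorithm or factoring: gcd(7,83) = 1


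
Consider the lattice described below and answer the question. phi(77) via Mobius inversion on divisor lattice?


phi(n) = n * prod_{p|n} (1 - 1/p).
Prime divisors of 77: [7, 11]
phi(77) = 77 * (1 - 1/7) * (1 - 1/11)
phi(77) = 60


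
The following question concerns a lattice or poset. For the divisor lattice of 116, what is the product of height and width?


Height = length of longest chain minus 1; width = size of largest antichain.
A maximum chain: 1 | 29 | 58 | 116  (height 3).
A maximum antichain: {2, 29}  (width 2).
Product = 3 * 2 = 6


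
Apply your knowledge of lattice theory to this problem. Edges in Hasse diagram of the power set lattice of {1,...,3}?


A cover relation a -< b holds when a < b with no c strictly between.
Cover relations:
  {} -< {1}
  {} -< {2}
  {} -< {3}
  {1} -< {1,2}
  {1} -< {1,3}
  {2} -< {1,2}
  {2} -< {2,3}
  {3} -< {1,3}
  ...4 more
Total: 12


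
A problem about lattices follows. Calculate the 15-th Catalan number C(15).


C(n) = C(2n, n) / (n+1).
C(30, 15) = 155117520
C(15) = 155117520 / 16 = 9694845


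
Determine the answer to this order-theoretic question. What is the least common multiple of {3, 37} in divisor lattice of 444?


In a divisor lattice, join = lcm (least common multiple).
Compute lcm iteratively: start with first element, then lcm(current, next).
Elements: [3, 37]
lcm(3,37) = 111
Final lcm = 111


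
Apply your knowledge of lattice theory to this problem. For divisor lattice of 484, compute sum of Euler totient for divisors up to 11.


Divisors of 484 up to 11: [1, 2, 4, 11]
phi values: [1, 1, 2, 10]
Sum = 14


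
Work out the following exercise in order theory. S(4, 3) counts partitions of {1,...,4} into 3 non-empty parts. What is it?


S(n,k) = k*S(n-1,k) + S(n-1,k-1).
S(3,3) = 1, S(3,2) = 3
S(4,3) = 3*1 + 3 = 3 + 3
S(4,3) = 6


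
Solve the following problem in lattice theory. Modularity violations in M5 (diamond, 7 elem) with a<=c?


Modular law: if a <= c then a v (b ^ c) = (a v b) ^ c.
Check all triples (a,b,c) with a <= c among 7 elements.
This lattice is modular (diamonds M_m and their chain-products are modular).
Total violating triples: 0


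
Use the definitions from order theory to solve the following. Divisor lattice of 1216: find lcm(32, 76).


In a divisor lattice, join = lcm (least common multiple).
gcd(32,76) = 4
lcm(32,76) = 32*76/gcd = 2432/4 = 608


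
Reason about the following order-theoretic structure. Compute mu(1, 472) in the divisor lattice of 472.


In a divisor lattice, mu(a,b) = mu(b/a) where mu is the classical Mobius function.
b/a = 472/1 = 472
Prime factorization of 472: primes [2, 59]
472 is not squarefree, so mu(472) = 0


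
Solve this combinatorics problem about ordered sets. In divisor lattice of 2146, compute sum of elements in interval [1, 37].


Interval [1,37] in divisors of 2146: [1, 37]
Sum = 38


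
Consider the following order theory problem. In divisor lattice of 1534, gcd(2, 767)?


Meet=gcd.
gcd(2,767)=1


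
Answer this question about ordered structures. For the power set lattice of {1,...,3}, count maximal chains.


A maximal chain goes from the minimum element to a maximal element via cover relations.
Counting all min-to-max paths in the cover graph.
Total maximal chains: 6


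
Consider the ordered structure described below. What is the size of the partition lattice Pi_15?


B(n) = number of set partitions of an n-element set.
B(n) satisfies the recurrence: B(n+1) = sum_k C(n,k)*B(k).
B(15) = 1382958545


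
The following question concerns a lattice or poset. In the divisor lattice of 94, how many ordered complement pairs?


Complement pair (a,b): a meet b = bottom, a join b = top.
Here: gcd(a,b)=1 and lcm(a,b)=94, i.e. a*b=94 with a,b coprime.
Pairs found: (1,94), (2,47), (47,2), (94,1)
Total ordered pairs: 4


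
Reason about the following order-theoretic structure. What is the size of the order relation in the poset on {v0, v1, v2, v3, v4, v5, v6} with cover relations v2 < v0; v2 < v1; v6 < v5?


The order relation is {(a,b) : a <= b}, reflexive so it includes (a,a).
Examples: (v0,v0), (v1,v1), (v2,v0), (v2,v1), (v2,v2), ...
Total ordered pairs: 10


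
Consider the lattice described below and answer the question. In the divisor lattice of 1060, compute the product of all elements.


Divisors of 1060: [1, 2, 4, 5, 10, 20, 53, 106, 212, 265, 530, 1060]
Product = n^(d(n)/2) = 1060^(12/2)
Product = 1418519112256000000


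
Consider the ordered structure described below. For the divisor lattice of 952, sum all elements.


sigma(n) = sum of divisors.
Divisors of 952: [1, 2, 4, 7, 8, 14, 17, 28, 34, 56, 68, 119, 136, 238, 476, 952]
Sum = 2160


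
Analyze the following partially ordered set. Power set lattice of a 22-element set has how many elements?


Power set = 2^n.
2^22 = 4194304


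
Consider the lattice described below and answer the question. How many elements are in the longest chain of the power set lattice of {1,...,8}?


A chain is a totally ordered subset; we count the number of elements in a maximum chain.
Compute, for each element x, the size of the longest chain ending at x:
  {}: 1
  {1}: 2
  {2}: 2
  {3}: 2
  {4}: 2
  {5}: 2
  ...
A maximum chain: {} < {1} < {1,2} < {1,2,3} < {1,2,3,4} < {1,2,3,4,5} < {1,2,3,4,5,6} < {1,2,3,4,5,6,7} < {1,2,3,4,5,6,7,8}
Number of elements in the longest chain: 9


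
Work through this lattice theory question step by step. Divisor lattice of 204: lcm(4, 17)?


Join=lcm.
gcd(4,17)=1
lcm=68


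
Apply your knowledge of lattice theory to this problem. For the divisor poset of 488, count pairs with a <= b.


The order relation is {(a,b) : a <= b}, reflexive so it includes (a,a).
Examples: (1,1), (1,122), (1,2), (1,244), (1,4), ...
Total ordered pairs: 30


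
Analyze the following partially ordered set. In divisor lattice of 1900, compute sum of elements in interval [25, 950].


Interval [25,950] in divisors of 1900: [25, 50, 475, 950]
Sum = 1500


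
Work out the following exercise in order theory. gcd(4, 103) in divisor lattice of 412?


Meet=gcd.
gcd(4,103)=1


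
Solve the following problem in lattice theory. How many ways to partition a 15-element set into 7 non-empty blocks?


S(n,k) = k*S(n-1,k) + S(n-1,k-1).
S(14,7) = 49329280, S(14,6) = 63436373
S(15,7) = 7*49329280 + 63436373 = 345304960 + 63436373
S(15,7) = 408741333


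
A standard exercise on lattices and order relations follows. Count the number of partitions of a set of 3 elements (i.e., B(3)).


B(n) = number of set partitions of an n-element set.
B(n) satisfies the recurrence: B(n+1) = sum_k C(n,k)*B(k).
B(3) = 5


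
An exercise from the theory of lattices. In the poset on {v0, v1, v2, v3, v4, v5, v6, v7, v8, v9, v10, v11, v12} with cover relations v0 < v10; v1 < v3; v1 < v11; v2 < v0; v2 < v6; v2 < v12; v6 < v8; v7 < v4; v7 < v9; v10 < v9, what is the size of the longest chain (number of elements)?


A chain is a totally ordered subset; we count the number of elements in a maximum chain.
Compute, for each element x, the size of the longest chain ending at x:
  v1: 1
  v2: 1
  v5: 1
  v7: 1
  v0: 2
  v3: 2
  ...
A maximum chain: v2 < v0 < v10 < v9
Number of elements in the longest chain: 4


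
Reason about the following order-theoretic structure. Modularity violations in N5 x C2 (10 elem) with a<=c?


Modular law: if a <= c then a v (b ^ c) = (a v b) ^ c.
Check all triples (a,b,c) with a <= c among 10 elements.
  e.g. a=(a,0), b=(c,0), c=(b,0): lhs=(a,0) != rhs=(b,0)
  e.g. a=(a,0), b=(c,1), c=(b,0): lhs=(a,0) != rhs=(b,0)
Total violating triples: 6


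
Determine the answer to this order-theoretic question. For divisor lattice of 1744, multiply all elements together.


Divisors of 1744: [1, 2, 4, 8, 16, 109, 218, 436, 872, 1744]
Product = n^(d(n)/2) = 1744^(10/2)
Product = 16133641521332224


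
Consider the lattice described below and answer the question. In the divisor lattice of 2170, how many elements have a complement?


An element a is complemented if some b has a meet b = bottom, a join b = top.
a is complemented iff gcd(a, n/a)=1, i.e. a is a unitary divisor of 2170.
Complemented elements: 1, 2, 5, 7, 10, 14, ... (10 more)
Count: 16


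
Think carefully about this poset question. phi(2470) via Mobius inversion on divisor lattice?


phi(n) = n * prod_{p|n} (1 - 1/p).
Prime divisors of 2470: [2, 5, 13, 19]
phi(2470) = 2470 * (1 - 1/2) * (1 - 1/5) * (1 - 1/13) * (1 - 1/19)
phi(2470) = 864


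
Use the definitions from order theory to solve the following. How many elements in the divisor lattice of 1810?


Divisors of 1810: [1, 2, 5, 10, 181, 362, 905, 1810]
Count: 8


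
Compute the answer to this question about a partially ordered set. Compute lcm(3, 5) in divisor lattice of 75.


In a divisor lattice, join = lcm (least common multiple).
gcd(3,5) = 1
lcm(3,5) = 3*5/gcd = 15/1 = 15


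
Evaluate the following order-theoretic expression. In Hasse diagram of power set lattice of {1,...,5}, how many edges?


A cover relation a -< b holds when a < b with no c strictly between.
Cover relations:
  {} -< {1}
  {} -< {2}
  {} -< {3}
  {} -< {4}
  {} -< {5}
  {1} -< {1,2}
  {1} -< {1,3}
  {1} -< {1,4}
  ...72 more
Total: 80


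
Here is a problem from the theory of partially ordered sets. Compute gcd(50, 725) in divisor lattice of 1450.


In a divisor lattice, meet = gcd (greatest common divisor).
By Euclidean algorithm or factoring: gcd(50,725) = 25


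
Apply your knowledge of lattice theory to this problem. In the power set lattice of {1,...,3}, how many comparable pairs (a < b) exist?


A comparable pair {a,b} has a < b or b < a in the order.
Count unordered pairs where one element is strictly below the other.
Examples: {{},{1}}, {{},{2}}, {{},{3}}, {{},{1,2}}, ...
Total comparable pairs: 19


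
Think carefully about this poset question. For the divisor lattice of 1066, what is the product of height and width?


Height = length of longest chain minus 1; width = size of largest antichain.
A maximum chain: 1 | 41 | 533 | 1066  (height 3).
A maximum antichain: {2, 13, 41}  (width 3).
Product = 3 * 3 = 9


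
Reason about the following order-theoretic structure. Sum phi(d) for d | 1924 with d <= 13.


Divisors of 1924 up to 13: [1, 2, 4, 13]
phi values: [1, 1, 2, 12]
Sum = 16


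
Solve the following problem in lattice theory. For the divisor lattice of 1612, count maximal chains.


A maximal chain goes from the minimum element to a maximal element via cover relations.
Counting all min-to-max paths in the cover graph.
Total maximal chains: 12


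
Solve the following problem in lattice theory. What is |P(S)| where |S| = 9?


Power set = 2^n.
2^9 = 512


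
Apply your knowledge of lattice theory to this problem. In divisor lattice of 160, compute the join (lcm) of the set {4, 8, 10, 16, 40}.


In a divisor lattice, join = lcm (least common multiple).
Compute lcm iteratively: start with first element, then lcm(current, next).
Elements: [4, 8, 10, 16, 40]
lcm(4,8) = 8
lcm(8,10) = 40
lcm(40,16) = 80
lcm(80,40) = 80
Final lcm = 80


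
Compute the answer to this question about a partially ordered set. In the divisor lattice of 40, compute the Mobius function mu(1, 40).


In a divisor lattice, mu(a,b) = mu(b/a) where mu is the classical Mobius function.
b/a = 40/1 = 40
Prime factorization of 40: primes [2, 5]
40 is not squarefree, so mu(40) = 0


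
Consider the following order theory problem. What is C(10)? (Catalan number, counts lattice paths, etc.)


C(n) = C(2n, n) / (n+1).
C(20, 10) = 184756
C(10) = 184756 / 11 = 16796


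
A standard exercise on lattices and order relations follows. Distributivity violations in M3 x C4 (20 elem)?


Distributive law: a ^ (b v c) = (a ^ b) v (a ^ c).
Check all 20^3 = 8000 ordered triples (a,b,c).
  e.g. a=(a1,0), b=(a2,0), c=(a3,0): lhs=(a1,0) != rhs=(0,0)
  e.g. a=(a1,0), b=(a2,0), c=(a3,1): lhs=(a1,0) != rhs=(0,0)
Total violating triples: 384


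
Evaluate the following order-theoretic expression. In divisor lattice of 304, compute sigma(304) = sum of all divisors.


sigma(n) = sum of divisors.
Divisors of 304: [1, 2, 4, 8, 16, 19, 38, 76, 152, 304]
Sum = 620
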